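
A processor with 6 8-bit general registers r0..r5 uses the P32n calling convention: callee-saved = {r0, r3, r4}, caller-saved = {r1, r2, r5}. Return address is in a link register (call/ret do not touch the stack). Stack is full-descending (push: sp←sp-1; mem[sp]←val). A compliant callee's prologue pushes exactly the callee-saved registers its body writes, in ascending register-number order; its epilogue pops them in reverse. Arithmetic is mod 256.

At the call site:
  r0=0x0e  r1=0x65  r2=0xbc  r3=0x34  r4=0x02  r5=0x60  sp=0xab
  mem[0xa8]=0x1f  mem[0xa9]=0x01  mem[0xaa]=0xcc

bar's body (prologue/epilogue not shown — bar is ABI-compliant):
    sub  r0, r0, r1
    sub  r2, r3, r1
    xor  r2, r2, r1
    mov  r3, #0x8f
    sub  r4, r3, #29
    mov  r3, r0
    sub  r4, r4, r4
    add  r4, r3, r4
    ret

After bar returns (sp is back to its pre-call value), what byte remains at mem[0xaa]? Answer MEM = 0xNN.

prologue: push r0 -> mem[0xaa]=0x0e, sp=0xaa
prologue: push r3 -> mem[0xa9]=0x34, sp=0xa9
prologue: push r4 -> mem[0xa8]=0x02, sp=0xa8
body[0] sub  r0, r0, r1 -> r0=0xa9
body[1] sub  r2, r3, r1 -> r2=0xcf
body[2] xor  r2, r2, r1 -> r2=0xaa
body[3] mov  r3, #0x8f -> r3=0x8f
body[4] sub  r4, r3, #29 -> r4=0x72
body[5] mov  r3, r0 -> r3=0xa9
body[6] sub  r4, r4, r4 -> r4=0x00
body[7] add  r4, r3, r4 -> r4=0xa9
epilogue: pop r4=0x02, sp=0xa9
epilogue: pop r3=0x34, sp=0xaa
epilogue: pop r0=0x0e, sp=0xab
prologue pushed ['r0', 'r3', 'r4'] at ['0xaa', '0xa9', '0xa8']

MEM = 0x0e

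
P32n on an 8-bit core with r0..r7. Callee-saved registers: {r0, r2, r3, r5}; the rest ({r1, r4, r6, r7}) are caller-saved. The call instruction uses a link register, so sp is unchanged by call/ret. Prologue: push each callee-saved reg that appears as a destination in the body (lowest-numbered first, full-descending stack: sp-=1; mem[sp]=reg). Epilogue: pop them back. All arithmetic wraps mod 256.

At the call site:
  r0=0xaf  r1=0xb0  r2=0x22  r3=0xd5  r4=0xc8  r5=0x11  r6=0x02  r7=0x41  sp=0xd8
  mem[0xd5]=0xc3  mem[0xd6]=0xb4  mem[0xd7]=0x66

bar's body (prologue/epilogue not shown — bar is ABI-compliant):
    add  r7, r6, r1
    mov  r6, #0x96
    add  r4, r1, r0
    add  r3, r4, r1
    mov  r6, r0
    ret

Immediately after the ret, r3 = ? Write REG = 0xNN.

REG = 0xd5

prologue: push r3 → mem[0xd7]=0xd5, sp=0xd7
body[0] add  r7, r6, r1 → r7=0xb2
body[1] mov  r6, #0x96 → r6=0x96
body[2] add  r4, r1, r0 → r4=0x5f
body[3] add  r3, r4, r1 → r3=0x0f
body[4] mov  r6, r0 → r6=0xaf
epilogue: pop r3=0xd5, sp=0xd8
r3 is callee-saved → restored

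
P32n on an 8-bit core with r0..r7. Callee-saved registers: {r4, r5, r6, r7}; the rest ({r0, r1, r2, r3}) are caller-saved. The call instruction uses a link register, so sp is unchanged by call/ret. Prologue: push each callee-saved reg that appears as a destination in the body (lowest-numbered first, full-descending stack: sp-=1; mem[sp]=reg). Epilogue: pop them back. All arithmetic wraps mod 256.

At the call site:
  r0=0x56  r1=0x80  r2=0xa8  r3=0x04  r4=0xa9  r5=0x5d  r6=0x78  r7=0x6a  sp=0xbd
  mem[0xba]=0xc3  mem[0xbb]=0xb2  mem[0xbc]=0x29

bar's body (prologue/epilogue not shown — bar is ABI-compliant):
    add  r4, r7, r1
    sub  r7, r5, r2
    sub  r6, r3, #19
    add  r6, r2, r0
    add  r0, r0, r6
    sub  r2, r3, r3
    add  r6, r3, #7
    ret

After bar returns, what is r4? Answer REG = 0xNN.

REG = 0xa9

prologue: push r4 → mem[0xbc]=0xa9, sp=0xbc
prologue: push r6 → mem[0xbb]=0x78, sp=0xbb
prologue: push r7 → mem[0xba]=0x6a, sp=0xba
body[0] add  r4, r7, r1 → r4=0xea
body[1] sub  r7, r5, r2 → r7=0xb5
body[2] sub  r6, r3, #19 → r6=0xf1
body[3] add  r6, r2, r0 → r6=0xfe
body[4] add  r0, r0, r6 → r0=0x54
body[5] sub  r2, r3, r3 → r2=0x00
body[6] add  r6, r3, #7 → r6=0x0b
epilogue: pop r7=0x6a, sp=0xbb
epilogue: pop r6=0x78, sp=0xbc
epilogue: pop r4=0xa9, sp=0xbd
r4 is callee-saved → restored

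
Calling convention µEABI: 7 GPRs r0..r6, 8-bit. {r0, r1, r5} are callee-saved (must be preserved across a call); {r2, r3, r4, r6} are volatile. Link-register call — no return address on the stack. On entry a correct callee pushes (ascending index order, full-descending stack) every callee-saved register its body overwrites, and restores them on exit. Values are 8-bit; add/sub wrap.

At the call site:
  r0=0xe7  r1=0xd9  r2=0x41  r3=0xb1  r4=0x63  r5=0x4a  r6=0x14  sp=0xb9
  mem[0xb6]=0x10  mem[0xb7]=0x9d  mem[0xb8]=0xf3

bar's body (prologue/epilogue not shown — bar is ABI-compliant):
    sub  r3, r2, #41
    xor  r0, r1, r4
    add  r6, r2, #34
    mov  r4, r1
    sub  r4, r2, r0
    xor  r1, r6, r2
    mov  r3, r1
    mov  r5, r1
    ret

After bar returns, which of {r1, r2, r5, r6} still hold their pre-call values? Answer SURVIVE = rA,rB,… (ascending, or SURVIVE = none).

prologue: push r0 -> mem[0xb8]=0xe7, sp=0xb8
prologue: push r1 -> mem[0xb7]=0xd9, sp=0xb7
prologue: push r5 -> mem[0xb6]=0x4a, sp=0xb6
body[0] sub  r3, r2, #41 -> r3=0x18
body[1] xor  r0, r1, r4 -> r0=0xba
body[2] add  r6, r2, #34 -> r6=0x63
body[3] mov  r4, r1 -> r4=0xd9
body[4] sub  r4, r2, r0 -> r4=0x87
body[5] xor  r1, r6, r2 -> r1=0x22
body[6] mov  r3, r1 -> r3=0x22
body[7] mov  r5, r1 -> r5=0x22
epilogue: pop r5=0x4a, sp=0xb7
epilogue: pop r1=0xd9, sp=0xb8
epilogue: pop r0=0xe7, sp=0xb9
r1: callee-saved, written=True
r2: caller-saved, written=False
r5: callee-saved, written=True
r6: caller-saved, written=True

SURVIVE = r1,r2,r5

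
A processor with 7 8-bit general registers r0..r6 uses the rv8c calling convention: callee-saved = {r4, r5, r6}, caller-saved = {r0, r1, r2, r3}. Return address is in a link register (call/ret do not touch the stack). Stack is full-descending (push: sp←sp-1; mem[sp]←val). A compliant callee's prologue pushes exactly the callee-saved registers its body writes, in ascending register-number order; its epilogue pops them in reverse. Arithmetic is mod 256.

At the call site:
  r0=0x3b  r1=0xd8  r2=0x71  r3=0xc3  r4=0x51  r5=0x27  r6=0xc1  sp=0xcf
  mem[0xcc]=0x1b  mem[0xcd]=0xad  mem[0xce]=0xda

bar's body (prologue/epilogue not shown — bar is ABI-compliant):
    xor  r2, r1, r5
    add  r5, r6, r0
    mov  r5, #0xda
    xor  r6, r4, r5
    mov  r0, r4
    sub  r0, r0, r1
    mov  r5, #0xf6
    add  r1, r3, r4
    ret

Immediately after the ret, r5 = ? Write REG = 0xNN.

prologue: push r5 -> mem[0xce]=0x27, sp=0xce
prologue: push r6 -> mem[0xcd]=0xc1, sp=0xcd
body[0] xor  r2, r1, r5 -> r2=0xff
body[1] add  r5, r6, r0 -> r5=0xfc
body[2] mov  r5, #0xda -> r5=0xda
body[3] xor  r6, r4, r5 -> r6=0x8b
body[4] mov  r0, r4 -> r0=0x51
body[5] sub  r0, r0, r1 -> r0=0x79
body[6] mov  r5, #0xf6 -> r5=0xf6
body[7] add  r1, r3, r4 -> r1=0x14
epilogue: pop r6=0xc1, sp=0xce
epilogue: pop r5=0x27, sp=0xcf
r5 is callee-saved -> restored

REG = 0x27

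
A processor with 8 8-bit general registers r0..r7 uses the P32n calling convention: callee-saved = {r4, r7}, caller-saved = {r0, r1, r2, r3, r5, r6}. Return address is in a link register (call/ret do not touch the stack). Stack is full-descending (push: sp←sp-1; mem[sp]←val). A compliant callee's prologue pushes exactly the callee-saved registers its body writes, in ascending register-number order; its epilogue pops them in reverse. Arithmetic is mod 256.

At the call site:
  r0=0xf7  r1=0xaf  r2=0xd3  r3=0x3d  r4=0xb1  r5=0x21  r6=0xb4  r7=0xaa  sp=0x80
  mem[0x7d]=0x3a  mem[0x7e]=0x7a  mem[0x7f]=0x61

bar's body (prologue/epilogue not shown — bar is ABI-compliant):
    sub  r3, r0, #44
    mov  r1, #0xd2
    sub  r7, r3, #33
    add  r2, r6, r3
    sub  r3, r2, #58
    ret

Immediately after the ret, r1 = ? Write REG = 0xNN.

REG = 0xd2

prologue: push r7 → mem[0x7f]=0xaa, sp=0x7f
body[0] sub  r3, r0, #44 → r3=0xcb
body[1] mov  r1, #0xd2 → r1=0xd2
body[2] sub  r7, r3, #33 → r7=0xaa
body[3] add  r2, r6, r3 → r2=0x7f
body[4] sub  r3, r2, #58 → r3=0x45
epilogue: pop r7=0xaa, sp=0x80
r1 is caller-saved → body value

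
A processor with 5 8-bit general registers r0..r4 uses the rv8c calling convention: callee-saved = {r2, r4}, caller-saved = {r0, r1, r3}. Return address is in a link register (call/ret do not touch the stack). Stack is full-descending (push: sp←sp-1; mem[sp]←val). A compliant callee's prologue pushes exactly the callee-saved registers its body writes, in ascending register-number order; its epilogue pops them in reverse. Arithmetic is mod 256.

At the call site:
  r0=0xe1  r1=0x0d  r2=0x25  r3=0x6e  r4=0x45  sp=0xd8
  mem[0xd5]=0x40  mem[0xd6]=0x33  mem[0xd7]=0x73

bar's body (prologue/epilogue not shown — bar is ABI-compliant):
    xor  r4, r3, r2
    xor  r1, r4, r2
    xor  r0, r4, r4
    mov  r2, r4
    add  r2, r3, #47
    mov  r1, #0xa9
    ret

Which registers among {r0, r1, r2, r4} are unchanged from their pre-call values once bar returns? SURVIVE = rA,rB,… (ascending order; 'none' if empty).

prologue: push r2 -> mem[0xd7]=0x25, sp=0xd7
prologue: push r4 -> mem[0xd6]=0x45, sp=0xd6
body[0] xor  r4, r3, r2 -> r4=0x4b
body[1] xor  r1, r4, r2 -> r1=0x6e
body[2] xor  r0, r4, r4 -> r0=0x00
body[3] mov  r2, r4 -> r2=0x4b
body[4] add  r2, r3, #47 -> r2=0x9d
body[5] mov  r1, #0xa9 -> r1=0xa9
epilogue: pop r4=0x45, sp=0xd7
epilogue: pop r2=0x25, sp=0xd8
r0: caller-saved, written=True
r1: caller-saved, written=True
r2: callee-saved, written=True
r4: callee-saved, written=True

SURVIVE = r2,r4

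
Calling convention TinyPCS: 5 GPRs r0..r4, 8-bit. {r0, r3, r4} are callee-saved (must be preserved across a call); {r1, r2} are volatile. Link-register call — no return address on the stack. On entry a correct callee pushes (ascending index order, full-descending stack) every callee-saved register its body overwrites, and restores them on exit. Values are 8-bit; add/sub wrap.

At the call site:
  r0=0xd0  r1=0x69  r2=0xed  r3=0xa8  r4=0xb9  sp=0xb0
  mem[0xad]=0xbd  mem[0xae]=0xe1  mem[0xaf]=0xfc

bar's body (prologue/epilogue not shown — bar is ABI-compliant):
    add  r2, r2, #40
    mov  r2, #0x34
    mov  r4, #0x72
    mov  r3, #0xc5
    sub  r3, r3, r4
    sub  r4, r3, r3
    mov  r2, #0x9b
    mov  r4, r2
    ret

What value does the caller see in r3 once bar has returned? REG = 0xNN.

REG = 0xa8

prologue: push r3 -> mem[0xaf]=0xa8, sp=0xaf
prologue: push r4 -> mem[0xae]=0xb9, sp=0xae
body[0] add  r2, r2, #40 -> r2=0x15
body[1] mov  r2, #0x34 -> r2=0x34
body[2] mov  r4, #0x72 -> r4=0x72
body[3] mov  r3, #0xc5 -> r3=0xc5
body[4] sub  r3, r3, r4 -> r3=0x53
body[5] sub  r4, r3, r3 -> r4=0x00
body[6] mov  r2, #0x9b -> r2=0x9b
body[7] mov  r4, r2 -> r4=0x9b
epilogue: pop r4=0xb9, sp=0xaf
epilogue: pop r3=0xa8, sp=0xb0
r3 is callee-saved -> restored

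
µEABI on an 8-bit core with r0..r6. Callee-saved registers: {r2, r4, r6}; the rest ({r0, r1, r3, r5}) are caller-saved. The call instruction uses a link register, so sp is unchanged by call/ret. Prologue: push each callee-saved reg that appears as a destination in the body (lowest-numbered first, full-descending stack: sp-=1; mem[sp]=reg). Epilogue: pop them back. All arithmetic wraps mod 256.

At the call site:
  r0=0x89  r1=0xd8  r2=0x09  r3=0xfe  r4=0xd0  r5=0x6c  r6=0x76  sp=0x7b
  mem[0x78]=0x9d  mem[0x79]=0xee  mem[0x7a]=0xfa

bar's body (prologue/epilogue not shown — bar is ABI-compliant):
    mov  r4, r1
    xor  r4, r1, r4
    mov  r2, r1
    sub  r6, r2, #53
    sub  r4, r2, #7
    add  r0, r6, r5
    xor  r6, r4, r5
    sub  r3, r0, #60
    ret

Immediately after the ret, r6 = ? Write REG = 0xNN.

prologue: push r2 → mem[0x7a]=0x09, sp=0x7a
prologue: push r4 → mem[0x79]=0xd0, sp=0x79
prologue: push r6 → mem[0x78]=0x76, sp=0x78
body[0] mov  r4, r1 → r4=0xd8
body[1] xor  r4, r1, r4 → r4=0x00
body[2] mov  r2, r1 → r2=0xd8
body[3] sub  r6, r2, #53 → r6=0xa3
body[4] sub  r4, r2, #7 → r4=0xd1
body[5] add  r0, r6, r5 → r0=0x0f
body[6] xor  r6, r4, r5 → r6=0xbd
body[7] sub  r3, r0, #60 → r3=0xd3
epilogue: pop r6=0x76, sp=0x79
epilogue: pop r4=0xd0, sp=0x7a
epilogue: pop r2=0x09, sp=0x7b
r6 is callee-saved → restored

REG = 0x76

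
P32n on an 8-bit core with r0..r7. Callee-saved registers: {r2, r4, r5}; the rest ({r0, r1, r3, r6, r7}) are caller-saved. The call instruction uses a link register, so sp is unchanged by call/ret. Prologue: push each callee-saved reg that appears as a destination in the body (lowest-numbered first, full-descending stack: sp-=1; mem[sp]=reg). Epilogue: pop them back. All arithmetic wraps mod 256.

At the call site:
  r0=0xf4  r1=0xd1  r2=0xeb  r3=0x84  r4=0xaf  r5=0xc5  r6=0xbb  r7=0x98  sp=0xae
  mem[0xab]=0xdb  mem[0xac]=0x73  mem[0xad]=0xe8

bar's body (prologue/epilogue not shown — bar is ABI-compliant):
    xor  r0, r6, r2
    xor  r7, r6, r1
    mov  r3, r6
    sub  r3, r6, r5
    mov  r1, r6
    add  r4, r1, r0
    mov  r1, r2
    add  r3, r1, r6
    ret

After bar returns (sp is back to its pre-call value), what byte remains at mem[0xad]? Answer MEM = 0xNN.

prologue: push r4 → mem[0xad]=0xaf, sp=0xad
body[0] xor  r0, r6, r2 → r0=0x50
body[1] xor  r7, r6, r1 → r7=0x6a
body[2] mov  r3, r6 → r3=0xbb
body[3] sub  r3, r6, r5 → r3=0xf6
body[4] mov  r1, r6 → r1=0xbb
body[5] add  r4, r1, r0 → r4=0x0b
body[6] mov  r1, r2 → r1=0xeb
body[7] add  r3, r1, r6 → r3=0xa6
epilogue: pop r4=0xaf, sp=0xae
prologue pushed ['r4'] at ['0xad']

MEM = 0xaf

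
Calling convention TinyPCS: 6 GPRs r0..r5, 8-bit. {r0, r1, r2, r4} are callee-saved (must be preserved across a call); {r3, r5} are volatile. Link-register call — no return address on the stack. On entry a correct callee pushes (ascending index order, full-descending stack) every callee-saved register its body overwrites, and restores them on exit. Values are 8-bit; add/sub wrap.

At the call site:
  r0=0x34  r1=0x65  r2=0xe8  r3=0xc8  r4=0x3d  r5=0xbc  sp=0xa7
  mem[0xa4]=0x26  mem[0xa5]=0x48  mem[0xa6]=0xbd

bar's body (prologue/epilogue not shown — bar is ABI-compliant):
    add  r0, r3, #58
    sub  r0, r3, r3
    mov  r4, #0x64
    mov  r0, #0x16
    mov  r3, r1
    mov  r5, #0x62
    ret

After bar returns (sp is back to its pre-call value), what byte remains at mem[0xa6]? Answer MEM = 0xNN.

MEM = 0x34

prologue: push r0 -> mem[0xa6]=0x34, sp=0xa6
prologue: push r4 -> mem[0xa5]=0x3d, sp=0xa5
body[0] add  r0, r3, #58 -> r0=0x02
body[1] sub  r0, r3, r3 -> r0=0x00
body[2] mov  r4, #0x64 -> r4=0x64
body[3] mov  r0, #0x16 -> r0=0x16
body[4] mov  r3, r1 -> r3=0x65
body[5] mov  r5, #0x62 -> r5=0x62
epilogue: pop r4=0x3d, sp=0xa6
epilogue: pop r0=0x34, sp=0xa7
prologue pushed ['r0', 'r4'] at ['0xa6', '0xa5']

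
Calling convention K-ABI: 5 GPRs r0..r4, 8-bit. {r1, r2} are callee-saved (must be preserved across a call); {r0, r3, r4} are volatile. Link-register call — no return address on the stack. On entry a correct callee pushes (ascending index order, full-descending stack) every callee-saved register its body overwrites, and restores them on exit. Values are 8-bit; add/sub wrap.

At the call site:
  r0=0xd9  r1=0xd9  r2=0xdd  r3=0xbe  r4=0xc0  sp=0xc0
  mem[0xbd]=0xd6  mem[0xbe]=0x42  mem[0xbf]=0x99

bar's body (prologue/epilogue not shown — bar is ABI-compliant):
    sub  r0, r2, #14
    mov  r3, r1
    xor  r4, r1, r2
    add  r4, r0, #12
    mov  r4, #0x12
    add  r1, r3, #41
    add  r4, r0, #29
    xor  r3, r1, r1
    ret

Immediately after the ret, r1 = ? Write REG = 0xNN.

REG = 0xd9

prologue: push r1 -> mem[0xbf]=0xd9, sp=0xbf
body[0] sub  r0, r2, #14 -> r0=0xcf
body[1] mov  r3, r1 -> r3=0xd9
body[2] xor  r4, r1, r2 -> r4=0x04
body[3] add  r4, r0, #12 -> r4=0xdb
body[4] mov  r4, #0x12 -> r4=0x12
body[5] add  r1, r3, #41 -> r1=0x02
body[6] add  r4, r0, #29 -> r4=0xec
body[7] xor  r3, r1, r1 -> r3=0x00
epilogue: pop r1=0xd9, sp=0xc0
r1 is callee-saved -> restored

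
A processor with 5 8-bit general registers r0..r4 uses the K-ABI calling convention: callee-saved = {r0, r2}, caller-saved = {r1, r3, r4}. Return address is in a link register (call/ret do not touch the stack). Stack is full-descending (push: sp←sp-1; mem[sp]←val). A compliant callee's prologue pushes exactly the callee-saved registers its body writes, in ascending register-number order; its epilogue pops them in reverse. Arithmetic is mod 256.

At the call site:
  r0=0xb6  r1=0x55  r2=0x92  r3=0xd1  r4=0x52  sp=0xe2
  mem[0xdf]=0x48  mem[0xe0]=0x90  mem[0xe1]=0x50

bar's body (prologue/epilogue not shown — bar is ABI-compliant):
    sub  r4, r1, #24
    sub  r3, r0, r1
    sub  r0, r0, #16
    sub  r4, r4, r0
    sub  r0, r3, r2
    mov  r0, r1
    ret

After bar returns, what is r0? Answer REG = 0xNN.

REG = 0xb6

prologue: push r0 -> mem[0xe1]=0xb6, sp=0xe1
body[0] sub  r4, r1, #24 -> r4=0x3d
body[1] sub  r3, r0, r1 -> r3=0x61
body[2] sub  r0, r0, #16 -> r0=0xa6
body[3] sub  r4, r4, r0 -> r4=0x97
body[4] sub  r0, r3, r2 -> r0=0xcf
body[5] mov  r0, r1 -> r0=0x55
epilogue: pop r0=0xb6, sp=0xe2
r0 is callee-saved -> restored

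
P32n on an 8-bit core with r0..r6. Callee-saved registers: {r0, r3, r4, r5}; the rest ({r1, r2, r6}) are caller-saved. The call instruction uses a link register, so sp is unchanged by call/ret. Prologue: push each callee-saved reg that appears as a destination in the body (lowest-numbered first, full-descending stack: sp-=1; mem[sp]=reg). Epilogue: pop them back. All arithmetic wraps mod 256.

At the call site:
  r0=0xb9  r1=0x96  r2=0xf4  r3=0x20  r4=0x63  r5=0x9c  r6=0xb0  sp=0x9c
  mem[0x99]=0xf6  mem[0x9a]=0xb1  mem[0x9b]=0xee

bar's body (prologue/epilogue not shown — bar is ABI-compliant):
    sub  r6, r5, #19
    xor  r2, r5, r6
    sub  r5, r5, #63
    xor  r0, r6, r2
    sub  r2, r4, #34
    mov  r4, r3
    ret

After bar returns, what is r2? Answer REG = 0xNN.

prologue: push r0 → mem[0x9b]=0xb9, sp=0x9b
prologue: push r4 → mem[0x9a]=0x63, sp=0x9a
prologue: push r5 → mem[0x99]=0x9c, sp=0x99
body[0] sub  r6, r5, #19 → r6=0x89
body[1] xor  r2, r5, r6 → r2=0x15
body[2] sub  r5, r5, #63 → r5=0x5d
body[3] xor  r0, r6, r2 → r0=0x9c
body[4] sub  r2, r4, #34 → r2=0x41
body[5] mov  r4, r3 → r4=0x20
epilogue: pop r5=0x9c, sp=0x9a
epilogue: pop r4=0x63, sp=0x9b
epilogue: pop r0=0xb9, sp=0x9c
r2 is caller-saved → body value

REG = 0x41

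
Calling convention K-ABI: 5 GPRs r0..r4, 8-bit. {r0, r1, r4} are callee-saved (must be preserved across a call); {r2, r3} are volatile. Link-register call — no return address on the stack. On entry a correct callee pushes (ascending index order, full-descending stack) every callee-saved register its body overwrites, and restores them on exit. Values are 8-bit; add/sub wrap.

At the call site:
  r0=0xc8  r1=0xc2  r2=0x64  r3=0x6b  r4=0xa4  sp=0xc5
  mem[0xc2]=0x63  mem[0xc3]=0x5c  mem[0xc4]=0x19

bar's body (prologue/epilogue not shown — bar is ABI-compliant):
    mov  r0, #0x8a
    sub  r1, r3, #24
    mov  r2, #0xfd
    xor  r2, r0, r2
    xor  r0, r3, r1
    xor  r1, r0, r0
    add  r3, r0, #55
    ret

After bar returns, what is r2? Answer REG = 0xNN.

prologue: push r0 → mem[0xc4]=0xc8, sp=0xc4
prologue: push r1 → mem[0xc3]=0xc2, sp=0xc3
body[0] mov  r0, #0x8a → r0=0x8a
body[1] sub  r1, r3, #24 → r1=0x53
body[2] mov  r2, #0xfd → r2=0xfd
body[3] xor  r2, r0, r2 → r2=0x77
body[4] xor  r0, r3, r1 → r0=0x38
body[5] xor  r1, r0, r0 → r1=0x00
body[6] add  r3, r0, #55 → r3=0x6f
epilogue: pop r1=0xc2, sp=0xc4
epilogue: pop r0=0xc8, sp=0xc5
r2 is caller-saved → body value

REG = 0x77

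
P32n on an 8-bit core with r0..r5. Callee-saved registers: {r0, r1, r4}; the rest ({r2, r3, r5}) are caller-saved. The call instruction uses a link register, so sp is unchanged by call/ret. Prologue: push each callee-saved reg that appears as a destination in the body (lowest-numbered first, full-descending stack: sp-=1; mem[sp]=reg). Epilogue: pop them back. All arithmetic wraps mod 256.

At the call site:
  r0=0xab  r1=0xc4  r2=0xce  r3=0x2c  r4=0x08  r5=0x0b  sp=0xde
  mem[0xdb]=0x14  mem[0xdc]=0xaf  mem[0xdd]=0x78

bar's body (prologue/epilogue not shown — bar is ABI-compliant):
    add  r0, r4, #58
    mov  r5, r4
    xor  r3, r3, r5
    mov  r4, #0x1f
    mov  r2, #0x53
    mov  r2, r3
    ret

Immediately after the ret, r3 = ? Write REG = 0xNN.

prologue: push r0 → mem[0xdd]=0xab, sp=0xdd
prologue: push r4 → mem[0xdc]=0x08, sp=0xdc
body[0] add  r0, r4, #58 → r0=0x42
body[1] mov  r5, r4 → r5=0x08
body[2] xor  r3, r3, r5 → r3=0x24
body[3] mov  r4, #0x1f → r4=0x1f
body[4] mov  r2, #0x53 → r2=0x53
body[5] mov  r2, r3 → r2=0x24
epilogue: pop r4=0x08, sp=0xdd
epilogue: pop r0=0xab, sp=0xde
r3 is caller-saved → body value

REG = 0x24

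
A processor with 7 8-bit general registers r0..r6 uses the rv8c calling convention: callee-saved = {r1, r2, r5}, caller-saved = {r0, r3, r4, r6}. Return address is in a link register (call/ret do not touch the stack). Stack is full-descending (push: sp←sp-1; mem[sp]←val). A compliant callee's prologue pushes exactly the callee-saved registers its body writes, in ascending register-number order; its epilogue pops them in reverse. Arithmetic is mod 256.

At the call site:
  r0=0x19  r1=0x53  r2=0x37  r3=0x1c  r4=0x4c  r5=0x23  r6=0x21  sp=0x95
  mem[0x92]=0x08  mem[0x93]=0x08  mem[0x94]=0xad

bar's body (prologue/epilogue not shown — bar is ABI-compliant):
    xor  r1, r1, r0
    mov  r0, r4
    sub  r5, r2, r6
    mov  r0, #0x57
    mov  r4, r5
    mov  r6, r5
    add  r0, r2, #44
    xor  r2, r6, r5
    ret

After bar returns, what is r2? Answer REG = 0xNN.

REG = 0x37

prologue: push r1 -> mem[0x94]=0x53, sp=0x94
prologue: push r2 -> mem[0x93]=0x37, sp=0x93
prologue: push r5 -> mem[0x92]=0x23, sp=0x92
body[0] xor  r1, r1, r0 -> r1=0x4a
body[1] mov  r0, r4 -> r0=0x4c
body[2] sub  r5, r2, r6 -> r5=0x16
body[3] mov  r0, #0x57 -> r0=0x57
body[4] mov  r4, r5 -> r4=0x16
body[5] mov  r6, r5 -> r6=0x16
body[6] add  r0, r2, #44 -> r0=0x63
body[7] xor  r2, r6, r5 -> r2=0x00
epilogue: pop r5=0x23, sp=0x93
epilogue: pop r2=0x37, sp=0x94
epilogue: pop r1=0x53, sp=0x95
r2 is callee-saved -> restored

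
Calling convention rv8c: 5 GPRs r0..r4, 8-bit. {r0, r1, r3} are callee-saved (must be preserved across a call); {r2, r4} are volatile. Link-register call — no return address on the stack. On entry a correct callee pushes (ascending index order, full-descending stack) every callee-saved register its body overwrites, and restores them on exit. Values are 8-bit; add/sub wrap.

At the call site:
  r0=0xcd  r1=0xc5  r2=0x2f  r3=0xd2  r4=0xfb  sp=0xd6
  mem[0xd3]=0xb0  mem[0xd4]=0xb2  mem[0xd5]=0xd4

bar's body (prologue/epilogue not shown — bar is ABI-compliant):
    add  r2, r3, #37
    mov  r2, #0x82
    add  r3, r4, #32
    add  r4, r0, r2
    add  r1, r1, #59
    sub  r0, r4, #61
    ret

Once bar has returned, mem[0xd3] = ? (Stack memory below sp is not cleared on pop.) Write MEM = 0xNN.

prologue: push r0 → mem[0xd5]=0xcd, sp=0xd5
prologue: push r1 → mem[0xd4]=0xc5, sp=0xd4
prologue: push r3 → mem[0xd3]=0xd2, sp=0xd3
body[0] add  r2, r3, #37 → r2=0xf7
body[1] mov  r2, #0x82 → r2=0x82
body[2] add  r3, r4, #32 → r3=0x1b
body[3] add  r4, r0, r2 → r4=0x4f
body[4] add  r1, r1, #59 → r1=0x00
body[5] sub  r0, r4, #61 → r0=0x12
epilogue: pop r3=0xd2, sp=0xd4
epilogue: pop r1=0xc5, sp=0xd5
epilogue: pop r0=0xcd, sp=0xd6
prologue pushed ['r0', 'r1', 'r3'] at ['0xd5', '0xd4', '0xd3']

MEM = 0xd2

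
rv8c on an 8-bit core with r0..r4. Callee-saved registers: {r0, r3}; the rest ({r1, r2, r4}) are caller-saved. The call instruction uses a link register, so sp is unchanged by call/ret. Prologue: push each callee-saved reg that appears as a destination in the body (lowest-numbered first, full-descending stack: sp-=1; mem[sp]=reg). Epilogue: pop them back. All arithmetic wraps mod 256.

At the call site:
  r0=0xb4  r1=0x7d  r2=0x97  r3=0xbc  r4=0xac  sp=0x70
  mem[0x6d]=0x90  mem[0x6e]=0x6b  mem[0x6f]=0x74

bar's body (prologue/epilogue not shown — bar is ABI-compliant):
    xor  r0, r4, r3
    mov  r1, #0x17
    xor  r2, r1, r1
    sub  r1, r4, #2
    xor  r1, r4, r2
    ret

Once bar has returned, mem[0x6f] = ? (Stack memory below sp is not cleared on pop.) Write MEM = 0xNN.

MEM = 0xb4

prologue: push r0 → mem[0x6f]=0xb4, sp=0x6f
body[0] xor  r0, r4, r3 → r0=0x10
body[1] mov  r1, #0x17 → r1=0x17
body[2] xor  r2, r1, r1 → r2=0x00
body[3] sub  r1, r4, #2 → r1=0xaa
body[4] xor  r1, r4, r2 → r1=0xac
epilogue: pop r0=0xb4, sp=0x70
prologue pushed ['r0'] at ['0x6f']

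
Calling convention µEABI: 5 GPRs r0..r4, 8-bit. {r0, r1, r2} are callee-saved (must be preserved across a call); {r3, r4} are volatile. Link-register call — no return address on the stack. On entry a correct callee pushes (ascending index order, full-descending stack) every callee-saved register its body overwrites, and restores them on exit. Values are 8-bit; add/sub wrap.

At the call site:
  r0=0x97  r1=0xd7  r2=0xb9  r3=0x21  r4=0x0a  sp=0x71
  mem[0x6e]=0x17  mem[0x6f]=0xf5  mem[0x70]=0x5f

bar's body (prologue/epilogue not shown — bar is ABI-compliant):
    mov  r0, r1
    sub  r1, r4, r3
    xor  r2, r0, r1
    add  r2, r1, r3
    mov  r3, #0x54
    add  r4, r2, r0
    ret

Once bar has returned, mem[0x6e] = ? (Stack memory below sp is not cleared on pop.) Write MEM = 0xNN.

prologue: push r0 → mem[0x70]=0x97, sp=0x70
prologue: push r1 → mem[0x6f]=0xd7, sp=0x6f
prologue: push r2 → mem[0x6e]=0xb9, sp=0x6e
body[0] mov  r0, r1 → r0=0xd7
body[1] sub  r1, r4, r3 → r1=0xe9
body[2] xor  r2, r0, r1 → r2=0x3e
body[3] add  r2, r1, r3 → r2=0x0a
body[4] mov  r3, #0x54 → r3=0x54
body[5] add  r4, r2, r0 → r4=0xe1
epilogue: pop r2=0xb9, sp=0x6f
epilogue: pop r1=0xd7, sp=0x70
epilogue: pop r0=0x97, sp=0x71
prologue pushed ['r0', 'r1', 'r2'] at ['0x70', '0x6f', '0x6e']

MEM = 0xb9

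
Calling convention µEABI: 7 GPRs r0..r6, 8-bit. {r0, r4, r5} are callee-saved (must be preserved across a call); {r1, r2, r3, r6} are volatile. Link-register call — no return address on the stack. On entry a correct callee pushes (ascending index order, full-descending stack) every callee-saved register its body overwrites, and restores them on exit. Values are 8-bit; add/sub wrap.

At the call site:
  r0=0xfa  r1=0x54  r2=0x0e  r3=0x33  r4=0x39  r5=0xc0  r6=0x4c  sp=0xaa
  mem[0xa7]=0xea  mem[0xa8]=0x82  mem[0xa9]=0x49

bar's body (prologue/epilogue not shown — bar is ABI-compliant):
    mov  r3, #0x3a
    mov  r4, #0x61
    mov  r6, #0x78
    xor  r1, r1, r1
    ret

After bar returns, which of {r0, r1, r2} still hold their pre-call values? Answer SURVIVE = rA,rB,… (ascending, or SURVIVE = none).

SURVIVE = r0,r2

prologue: push r4 -> mem[0xa9]=0x39, sp=0xa9
body[0] mov  r3, #0x3a -> r3=0x3a
body[1] mov  r4, #0x61 -> r4=0x61
body[2] mov  r6, #0x78 -> r6=0x78
body[3] xor  r1, r1, r1 -> r1=0x00
epilogue: pop r4=0x39, sp=0xaa
r0: callee-saved, written=False
r1: caller-saved, written=True
r2: caller-saved, written=False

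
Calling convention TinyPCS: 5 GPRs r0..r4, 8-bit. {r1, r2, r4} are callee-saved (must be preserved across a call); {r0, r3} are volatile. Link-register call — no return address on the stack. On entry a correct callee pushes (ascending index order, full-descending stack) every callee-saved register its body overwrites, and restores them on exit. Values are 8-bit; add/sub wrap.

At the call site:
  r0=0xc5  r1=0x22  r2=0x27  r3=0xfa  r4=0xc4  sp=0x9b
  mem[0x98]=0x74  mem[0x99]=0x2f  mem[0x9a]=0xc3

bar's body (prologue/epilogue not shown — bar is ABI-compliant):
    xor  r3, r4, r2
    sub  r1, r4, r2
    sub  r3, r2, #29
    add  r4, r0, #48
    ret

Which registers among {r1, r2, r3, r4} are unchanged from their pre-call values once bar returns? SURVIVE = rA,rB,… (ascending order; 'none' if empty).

prologue: push r1 → mem[0x9a]=0x22, sp=0x9a
prologue: push r4 → mem[0x99]=0xc4, sp=0x99
body[0] xor  r3, r4, r2 → r3=0xe3
body[1] sub  r1, r4, r2 → r1=0x9d
body[2] sub  r3, r2, #29 → r3=0x0a
body[3] add  r4, r0, #48 → r4=0xf5
epilogue: pop r4=0xc4, sp=0x9a
epilogue: pop r1=0x22, sp=0x9b
r1: callee-saved, written=True
r2: callee-saved, written=False
r3: caller-saved, written=True
r4: callee-saved, written=True

SURVIVE = r1,r2,r4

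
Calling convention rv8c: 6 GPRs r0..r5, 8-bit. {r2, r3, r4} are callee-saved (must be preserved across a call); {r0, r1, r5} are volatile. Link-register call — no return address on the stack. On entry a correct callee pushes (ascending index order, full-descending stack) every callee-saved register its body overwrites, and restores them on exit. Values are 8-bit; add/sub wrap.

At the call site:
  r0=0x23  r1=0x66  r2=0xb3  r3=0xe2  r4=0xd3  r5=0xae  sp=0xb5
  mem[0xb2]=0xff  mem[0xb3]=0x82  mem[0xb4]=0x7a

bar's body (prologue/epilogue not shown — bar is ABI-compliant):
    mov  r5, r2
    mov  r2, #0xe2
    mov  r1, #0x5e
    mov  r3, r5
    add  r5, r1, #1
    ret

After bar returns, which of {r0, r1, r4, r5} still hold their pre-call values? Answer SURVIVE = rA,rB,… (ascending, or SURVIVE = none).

prologue: push r2 -> mem[0xb4]=0xb3, sp=0xb4
prologue: push r3 -> mem[0xb3]=0xe2, sp=0xb3
body[0] mov  r5, r2 -> r5=0xb3
body[1] mov  r2, #0xe2 -> r2=0xe2
body[2] mov  r1, #0x5e -> r1=0x5e
body[3] mov  r3, r5 -> r3=0xb3
body[4] add  r5, r1, #1 -> r5=0x5f
epilogue: pop r3=0xe2, sp=0xb4
epilogue: pop r2=0xb3, sp=0xb5
r0: caller-saved, written=False
r1: caller-saved, written=True
r4: callee-saved, written=False
r5: caller-saved, written=True

SURVIVE = r0,r4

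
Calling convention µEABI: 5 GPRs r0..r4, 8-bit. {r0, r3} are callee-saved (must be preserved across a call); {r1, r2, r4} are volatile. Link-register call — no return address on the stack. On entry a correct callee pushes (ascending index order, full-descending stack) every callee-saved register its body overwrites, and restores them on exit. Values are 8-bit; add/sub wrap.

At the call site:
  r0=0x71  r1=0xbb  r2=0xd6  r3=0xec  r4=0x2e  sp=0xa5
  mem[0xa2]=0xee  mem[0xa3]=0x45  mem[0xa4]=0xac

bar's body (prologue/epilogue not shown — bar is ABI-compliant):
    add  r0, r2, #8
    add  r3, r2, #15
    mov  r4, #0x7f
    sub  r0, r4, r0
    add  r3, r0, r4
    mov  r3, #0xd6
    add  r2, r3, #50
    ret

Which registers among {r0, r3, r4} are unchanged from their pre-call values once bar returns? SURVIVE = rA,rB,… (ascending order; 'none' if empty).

SURVIVE = r0,r3

prologue: push r0 → mem[0xa4]=0x71, sp=0xa4
prologue: push r3 → mem[0xa3]=0xec, sp=0xa3
body[0] add  r0, r2, #8 → r0=0xde
body[1] add  r3, r2, #15 → r3=0xe5
body[2] mov  r4, #0x7f → r4=0x7f
body[3] sub  r0, r4, r0 → r0=0xa1
body[4] add  r3, r0, r4 → r3=0x20
body[5] mov  r3, #0xd6 → r3=0xd6
body[6] add  r2, r3, #50 → r2=0x08
epilogue: pop r3=0xec, sp=0xa4
epilogue: pop r0=0x71, sp=0xa5
r0: callee-saved, written=True
r3: callee-saved, written=True
r4: caller-saved, written=True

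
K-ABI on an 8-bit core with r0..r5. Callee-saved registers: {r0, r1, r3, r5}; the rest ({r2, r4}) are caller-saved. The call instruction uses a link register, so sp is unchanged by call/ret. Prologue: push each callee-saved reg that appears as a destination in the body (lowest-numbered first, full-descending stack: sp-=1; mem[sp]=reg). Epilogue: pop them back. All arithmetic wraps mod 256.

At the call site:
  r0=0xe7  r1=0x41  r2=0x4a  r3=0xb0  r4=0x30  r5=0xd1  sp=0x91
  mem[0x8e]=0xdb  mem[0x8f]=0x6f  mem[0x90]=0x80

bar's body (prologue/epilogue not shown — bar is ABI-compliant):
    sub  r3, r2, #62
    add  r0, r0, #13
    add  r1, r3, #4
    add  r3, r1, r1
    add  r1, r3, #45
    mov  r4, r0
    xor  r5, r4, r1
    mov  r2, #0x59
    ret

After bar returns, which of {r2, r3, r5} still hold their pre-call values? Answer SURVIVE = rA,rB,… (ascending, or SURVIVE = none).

SURVIVE = r3,r5

prologue: push r0 → mem[0x90]=0xe7, sp=0x90
prologue: push r1 → mem[0x8f]=0x41, sp=0x8f
prologue: push r3 → mem[0x8e]=0xb0, sp=0x8e
prologue: push r5 → mem[0x8d]=0xd1, sp=0x8d
body[0] sub  r3, r2, #62 → r3=0x0c
body[1] add  r0, r0, #13 → r0=0xf4
body[2] add  r1, r3, #4 → r1=0x10
body[3] add  r3, r1, r1 → r3=0x20
body[4] add  r1, r3, #45 → r1=0x4d
body[5] mov  r4, r0 → r4=0xf4
body[6] xor  r5, r4, r1 → r5=0xb9
body[7] mov  r2, #0x59 → r2=0x59
epilogue: pop r5=0xd1, sp=0x8e
epilogue: pop r3=0xb0, sp=0x8f
epilogue: pop r1=0x41, sp=0x90
epilogue: pop r0=0xe7, sp=0x91
r2: caller-saved, written=True
r3: callee-saved, written=True
r5: callee-saved, written=True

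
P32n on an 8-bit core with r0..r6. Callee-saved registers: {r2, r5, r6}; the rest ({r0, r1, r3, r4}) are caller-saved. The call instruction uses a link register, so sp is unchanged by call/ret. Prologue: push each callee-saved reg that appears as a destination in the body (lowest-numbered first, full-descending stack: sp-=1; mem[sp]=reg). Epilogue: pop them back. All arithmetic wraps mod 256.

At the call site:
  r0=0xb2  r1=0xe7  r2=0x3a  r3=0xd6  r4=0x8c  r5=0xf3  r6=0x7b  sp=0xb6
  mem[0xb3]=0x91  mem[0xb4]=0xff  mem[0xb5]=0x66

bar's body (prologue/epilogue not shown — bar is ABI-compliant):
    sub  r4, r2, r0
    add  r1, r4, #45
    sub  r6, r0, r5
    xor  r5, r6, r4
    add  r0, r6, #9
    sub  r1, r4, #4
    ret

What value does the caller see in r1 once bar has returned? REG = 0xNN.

REG = 0x84

prologue: push r5 → mem[0xb5]=0xf3, sp=0xb5
prologue: push r6 → mem[0xb4]=0x7b, sp=0xb4
body[0] sub  r4, r2, r0 → r4=0x88
body[1] add  r1, r4, #45 → r1=0xb5
body[2] sub  r6, r0, r5 → r6=0xbf
body[3] xor  r5, r6, r4 → r5=0x37
body[4] add  r0, r6, #9 → r0=0xc8
body[5] sub  r1, r4, #4 → r1=0x84
epilogue: pop r6=0x7b, sp=0xb5
epilogue: pop r5=0xf3, sp=0xb6
r1 is caller-saved → body value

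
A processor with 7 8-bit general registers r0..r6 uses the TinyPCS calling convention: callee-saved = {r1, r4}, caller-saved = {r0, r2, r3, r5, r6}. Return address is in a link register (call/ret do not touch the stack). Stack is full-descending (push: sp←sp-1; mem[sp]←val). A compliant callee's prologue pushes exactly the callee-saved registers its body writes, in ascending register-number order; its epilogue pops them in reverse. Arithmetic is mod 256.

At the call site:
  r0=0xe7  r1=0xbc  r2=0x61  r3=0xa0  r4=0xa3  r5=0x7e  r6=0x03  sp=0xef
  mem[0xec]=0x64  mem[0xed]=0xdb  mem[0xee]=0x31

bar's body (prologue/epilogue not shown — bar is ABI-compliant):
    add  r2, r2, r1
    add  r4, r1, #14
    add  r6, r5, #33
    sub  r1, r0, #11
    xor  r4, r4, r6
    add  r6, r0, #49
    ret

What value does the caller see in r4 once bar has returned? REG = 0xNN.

REG = 0xa3

prologue: push r1 → mem[0xee]=0xbc, sp=0xee
prologue: push r4 → mem[0xed]=0xa3, sp=0xed
body[0] add  r2, r2, r1 → r2=0x1d
body[1] add  r4, r1, #14 → r4=0xca
body[2] add  r6, r5, #33 → r6=0x9f
body[3] sub  r1, r0, #11 → r1=0xdc
body[4] xor  r4, r4, r6 → r4=0x55
body[5] add  r6, r0, #49 → r6=0x18
epilogue: pop r4=0xa3, sp=0xee
epilogue: pop r1=0xbc, sp=0xef
r4 is callee-saved → restored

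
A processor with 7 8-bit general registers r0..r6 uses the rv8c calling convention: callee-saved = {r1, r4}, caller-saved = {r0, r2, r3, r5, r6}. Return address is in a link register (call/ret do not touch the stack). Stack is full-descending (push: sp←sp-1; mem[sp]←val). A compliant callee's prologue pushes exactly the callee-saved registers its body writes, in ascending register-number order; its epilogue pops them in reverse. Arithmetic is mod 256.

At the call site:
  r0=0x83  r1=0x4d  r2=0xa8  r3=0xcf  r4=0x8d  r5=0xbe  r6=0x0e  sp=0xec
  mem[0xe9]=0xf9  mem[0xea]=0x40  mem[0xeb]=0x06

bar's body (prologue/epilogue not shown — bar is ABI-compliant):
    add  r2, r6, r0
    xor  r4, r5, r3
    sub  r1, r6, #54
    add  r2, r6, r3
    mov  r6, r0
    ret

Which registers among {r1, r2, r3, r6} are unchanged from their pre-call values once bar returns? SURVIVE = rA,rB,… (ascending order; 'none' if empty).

prologue: push r1 → mem[0xeb]=0x4d, sp=0xeb
prologue: push r4 → mem[0xea]=0x8d, sp=0xea
body[0] add  r2, r6, r0 → r2=0x91
body[1] xor  r4, r5, r3 → r4=0x71
body[2] sub  r1, r6, #54 → r1=0xd8
body[3] add  r2, r6, r3 → r2=0xdd
body[4] mov  r6, r0 → r6=0x83
epilogue: pop r4=0x8d, sp=0xeb
epilogue: pop r1=0x4d, sp=0xec
r1: callee-saved, written=True
r2: caller-saved, written=True
r3: caller-saved, written=False
r6: caller-saved, written=True

SURVIVE = r1,r3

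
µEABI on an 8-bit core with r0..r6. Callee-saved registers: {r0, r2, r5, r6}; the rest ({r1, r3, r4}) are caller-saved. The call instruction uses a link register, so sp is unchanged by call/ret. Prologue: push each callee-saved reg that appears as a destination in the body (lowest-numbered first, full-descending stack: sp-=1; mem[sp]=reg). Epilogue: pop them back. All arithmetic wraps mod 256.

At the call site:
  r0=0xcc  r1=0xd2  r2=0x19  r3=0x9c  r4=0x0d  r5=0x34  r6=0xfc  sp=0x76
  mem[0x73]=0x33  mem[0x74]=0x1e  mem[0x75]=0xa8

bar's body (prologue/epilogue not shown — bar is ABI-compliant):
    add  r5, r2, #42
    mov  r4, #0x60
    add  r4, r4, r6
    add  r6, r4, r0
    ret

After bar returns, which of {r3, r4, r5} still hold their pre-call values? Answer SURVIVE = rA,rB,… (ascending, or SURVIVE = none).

prologue: push r5 -> mem[0x75]=0x34, sp=0x75
prologue: push r6 -> mem[0x74]=0xfc, sp=0x74
body[0] add  r5, r2, #42 -> r5=0x43
body[1] mov  r4, #0x60 -> r4=0x60
body[2] add  r4, r4, r6 -> r4=0x5c
body[3] add  r6, r4, r0 -> r6=0x28
epilogue: pop r6=0xfc, sp=0x75
epilogue: pop r5=0x34, sp=0x76
r3: caller-saved, written=False
r4: caller-saved, written=True
r5: callee-saved, written=True

SURVIVE = r3,r5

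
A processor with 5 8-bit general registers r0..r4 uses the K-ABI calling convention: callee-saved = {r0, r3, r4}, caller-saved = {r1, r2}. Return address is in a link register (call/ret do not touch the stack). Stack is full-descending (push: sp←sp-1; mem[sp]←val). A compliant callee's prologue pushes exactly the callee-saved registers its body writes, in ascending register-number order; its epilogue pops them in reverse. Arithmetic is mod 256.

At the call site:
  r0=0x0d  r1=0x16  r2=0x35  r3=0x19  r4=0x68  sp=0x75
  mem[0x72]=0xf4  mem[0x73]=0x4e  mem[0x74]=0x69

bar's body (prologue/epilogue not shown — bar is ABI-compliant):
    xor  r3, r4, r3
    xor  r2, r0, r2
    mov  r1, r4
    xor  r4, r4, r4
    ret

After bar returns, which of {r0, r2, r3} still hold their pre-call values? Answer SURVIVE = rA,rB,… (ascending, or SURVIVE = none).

prologue: push r3 → mem[0x74]=0x19, sp=0x74
prologue: push r4 → mem[0x73]=0x68, sp=0x73
body[0] xor  r3, r4, r3 → r3=0x71
body[1] xor  r2, r0, r2 → r2=0x38
body[2] mov  r1, r4 → r1=0x68
body[3] xor  r4, r4, r4 → r4=0x00
epilogue: pop r4=0x68, sp=0x74
epilogue: pop r3=0x19, sp=0x75
r0: callee-saved, written=False
r2: caller-saved, written=True
r3: callee-saved, written=True

SURVIVE = r0,r3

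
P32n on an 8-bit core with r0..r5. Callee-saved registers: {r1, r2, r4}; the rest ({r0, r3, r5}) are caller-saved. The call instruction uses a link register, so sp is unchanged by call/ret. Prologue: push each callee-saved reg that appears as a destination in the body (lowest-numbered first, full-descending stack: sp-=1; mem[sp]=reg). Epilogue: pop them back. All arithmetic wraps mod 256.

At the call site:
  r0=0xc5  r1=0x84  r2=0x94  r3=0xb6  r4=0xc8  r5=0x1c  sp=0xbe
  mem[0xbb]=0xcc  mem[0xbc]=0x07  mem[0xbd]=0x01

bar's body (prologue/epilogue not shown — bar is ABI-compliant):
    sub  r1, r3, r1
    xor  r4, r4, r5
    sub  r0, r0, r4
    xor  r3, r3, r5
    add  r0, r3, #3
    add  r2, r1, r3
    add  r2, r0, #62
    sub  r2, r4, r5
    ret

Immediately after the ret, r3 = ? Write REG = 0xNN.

REG = 0xaa

prologue: push r1 -> mem[0xbd]=0x84, sp=0xbd
prologue: push r2 -> mem[0xbc]=0x94, sp=0xbc
prologue: push r4 -> mem[0xbb]=0xc8, sp=0xbb
body[0] sub  r1, r3, r1 -> r1=0x32
body[1] xor  r4, r4, r5 -> r4=0xd4
body[2] sub  r0, r0, r4 -> r0=0xf1
body[3] xor  r3, r3, r5 -> r3=0xaa
body[4] add  r0, r3, #3 -> r0=0xad
body[5] add  r2, r1, r3 -> r2=0xdc
body[6] add  r2, r0, #62 -> r2=0xeb
body[7] sub  r2, r4, r5 -> r2=0xb8
epilogue: pop r4=0xc8, sp=0xbc
epilogue: pop r2=0x94, sp=0xbd
epilogue: pop r1=0x84, sp=0xbe
r3 is caller-saved -> body value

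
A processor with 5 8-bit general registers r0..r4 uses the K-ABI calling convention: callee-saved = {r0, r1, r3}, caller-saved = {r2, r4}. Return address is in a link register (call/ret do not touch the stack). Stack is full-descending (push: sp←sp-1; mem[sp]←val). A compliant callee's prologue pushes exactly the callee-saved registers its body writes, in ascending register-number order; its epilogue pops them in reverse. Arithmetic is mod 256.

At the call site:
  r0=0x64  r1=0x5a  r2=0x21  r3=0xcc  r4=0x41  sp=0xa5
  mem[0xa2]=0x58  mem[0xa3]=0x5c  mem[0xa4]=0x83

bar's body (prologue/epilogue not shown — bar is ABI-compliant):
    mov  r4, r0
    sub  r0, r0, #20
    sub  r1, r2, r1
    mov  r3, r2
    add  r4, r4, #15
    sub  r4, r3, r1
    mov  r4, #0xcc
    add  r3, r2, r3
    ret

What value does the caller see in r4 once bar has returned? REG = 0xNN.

REG = 0xcc

prologue: push r0 → mem[0xa4]=0x64, sp=0xa4
prologue: push r1 → mem[0xa3]=0x5a, sp=0xa3
prologue: push r3 → mem[0xa2]=0xcc, sp=0xa2
body[0] mov  r4, r0 → r4=0x64
body[1] sub  r0, r0, #20 → r0=0x50
body[2] sub  r1, r2, r1 → r1=0xc7
body[3] mov  r3, r2 → r3=0x21
body[4] add  r4, r4, #15 → r4=0x73
body[5] sub  r4, r3, r1 → r4=0x5a
body[6] mov  r4, #0xcc → r4=0xcc
body[7] add  r3, r2, r3 → r3=0x42
epilogue: pop r3=0xcc, sp=0xa3
epilogue: pop r1=0x5a, sp=0xa4
epilogue: pop r0=0x64, sp=0xa5
r4 is caller-saved → body value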